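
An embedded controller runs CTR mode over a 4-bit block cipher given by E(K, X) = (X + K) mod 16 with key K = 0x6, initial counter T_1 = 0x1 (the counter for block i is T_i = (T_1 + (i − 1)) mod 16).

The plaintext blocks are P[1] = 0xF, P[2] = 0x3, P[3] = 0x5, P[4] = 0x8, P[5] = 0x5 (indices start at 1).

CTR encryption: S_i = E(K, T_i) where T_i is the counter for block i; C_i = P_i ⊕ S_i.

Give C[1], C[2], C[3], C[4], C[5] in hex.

C[1]: T = 0x1, S = E(K, T) = 0x7; 0xF ⊕ 0x7 = 0x8.
C[2]: T = 0x2, S = E(K, T) = 0x8; 0x3 ⊕ 0x8 = 0xB.
C[3]: T = 0x3, S = E(K, T) = 0x9; 0x5 ⊕ 0x9 = 0xC.
C[4]: T = 0x4, S = E(K, T) = 0xA; 0x8 ⊕ 0xA = 0x2.
C[5]: T = 0x5, S = E(K, T) = 0xB; 0x5 ⊕ 0xB = 0xE.

C[1] = 0x8, C[2] = 0xB, C[3] = 0xC, C[4] = 0x2, C[5] = 0xE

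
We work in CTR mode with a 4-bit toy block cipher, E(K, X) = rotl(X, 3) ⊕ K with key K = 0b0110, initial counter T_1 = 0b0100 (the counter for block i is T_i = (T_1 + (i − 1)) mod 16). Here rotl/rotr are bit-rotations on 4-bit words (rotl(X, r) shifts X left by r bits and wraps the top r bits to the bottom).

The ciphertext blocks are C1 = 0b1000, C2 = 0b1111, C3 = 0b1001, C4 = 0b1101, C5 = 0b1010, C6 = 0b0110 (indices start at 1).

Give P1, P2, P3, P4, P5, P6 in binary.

P1 = 0b1100, P2 = 0b0011, P3 = 0b1100, P4 = 0b0000, P5 = 0b1000, P6 = 0b1100

CTR decryption: S_i = E(K, T_i) where T_i is the counter for block i; P_i = C_i ⊕ S_i.
P1: T = 0b0100, S = E(K, T) = 0b0100; 0b1000 ⊕ 0b0100 = 0b1100.
P2: T = 0b0101, S = E(K, T) = 0b1100; 0b1111 ⊕ 0b1100 = 0b0011.
P3: T = 0b0110, S = E(K, T) = 0b0101; 0b1001 ⊕ 0b0101 = 0b1100.
P4: T = 0b0111, S = E(K, T) = 0b1101; 0b1101 ⊕ 0b1101 = 0b0000.
P5: T = 0b1000, S = E(K, T) = 0b0010; 0b1010 ⊕ 0b0010 = 0b1000.
P6: T = 0b1001, S = E(K, T) = 0b1010; 0b0110 ⊕ 0b1010 = 0b1100.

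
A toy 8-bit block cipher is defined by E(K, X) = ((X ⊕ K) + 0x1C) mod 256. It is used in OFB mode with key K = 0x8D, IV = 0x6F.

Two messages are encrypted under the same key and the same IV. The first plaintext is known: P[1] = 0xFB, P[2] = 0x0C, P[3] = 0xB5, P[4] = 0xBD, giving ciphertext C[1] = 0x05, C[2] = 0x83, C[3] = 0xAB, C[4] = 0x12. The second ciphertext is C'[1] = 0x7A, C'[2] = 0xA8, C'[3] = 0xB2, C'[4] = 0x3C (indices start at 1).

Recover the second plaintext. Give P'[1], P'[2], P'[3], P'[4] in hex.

P'[1] = 0x84, P'[2] = 0x27, P'[3] = 0xAC, P'[4] = 0x93

In OFB with a reused IV, both messages share the same keystream S_i, so C_i ⊕ C'_i = P_i ⊕ P'_i and thus P'_i = P_i ⊕ C_i ⊕ C'_i.
P'[1]: 0xFB ⊕ 0x05 ⊕ 0x7A = 0x84.
P'[2]: 0x0C ⊕ 0x83 ⊕ 0xA8 = 0x27.
P'[3]: 0xB5 ⊕ 0xAB ⊕ 0xB2 = 0xAC.
P'[4]: 0xBD ⊕ 0x12 ⊕ 0x3C = 0x93.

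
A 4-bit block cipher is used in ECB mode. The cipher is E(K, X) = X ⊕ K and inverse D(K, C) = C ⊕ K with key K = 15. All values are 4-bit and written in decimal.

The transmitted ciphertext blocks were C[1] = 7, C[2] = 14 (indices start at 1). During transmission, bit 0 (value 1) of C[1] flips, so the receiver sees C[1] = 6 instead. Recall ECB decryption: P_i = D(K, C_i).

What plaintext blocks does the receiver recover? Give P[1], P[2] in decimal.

Only C[1] changed, to 6. In ECB, a change in C_i affects only P_i. Decrypting the received ciphertext:
P[1]: D(K, 6) = 9.
P[2]: D(K, 14) = 1.
Blocks that differ from the original plaintext: P[1].

P[1] = 9, P[2] = 1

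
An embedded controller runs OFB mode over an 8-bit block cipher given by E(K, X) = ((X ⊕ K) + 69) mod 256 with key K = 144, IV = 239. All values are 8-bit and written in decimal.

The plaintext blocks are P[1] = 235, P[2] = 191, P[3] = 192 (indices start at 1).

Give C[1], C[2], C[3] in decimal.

C[1] = 47, C[2] = 38, C[3] = 142

OFB encryption: S_i = E(K, S_{i−1}) with S_{0} = IV; C_i = P_i ⊕ S_i.
C[1]: S = E(K, 239) = 196; 235 ⊕ 196 = 47.
C[2]: S = E(K, 196) = 153; 191 ⊕ 153 = 38.
C[3]: S = E(K, 153) = 78; 192 ⊕ 78 = 142.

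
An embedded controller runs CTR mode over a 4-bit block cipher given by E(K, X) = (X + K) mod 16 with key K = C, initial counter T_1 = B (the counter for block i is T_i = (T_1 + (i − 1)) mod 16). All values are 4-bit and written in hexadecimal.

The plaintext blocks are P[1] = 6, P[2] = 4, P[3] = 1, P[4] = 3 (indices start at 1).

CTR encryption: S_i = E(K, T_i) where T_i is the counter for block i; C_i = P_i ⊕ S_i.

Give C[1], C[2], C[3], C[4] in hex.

C[1]: T = B, S = E(K, T) = 7; 6 ⊕ 7 = 1.
C[2]: T = C, S = E(K, T) = 8; 4 ⊕ 8 = C.
C[3]: T = D, S = E(K, T) = 9; 1 ⊕ 9 = 8.
C[4]: T = E, S = E(K, T) = A; 3 ⊕ A = 9.

C[1] = 1, C[2] = C, C[3] = 8, C[4] = 9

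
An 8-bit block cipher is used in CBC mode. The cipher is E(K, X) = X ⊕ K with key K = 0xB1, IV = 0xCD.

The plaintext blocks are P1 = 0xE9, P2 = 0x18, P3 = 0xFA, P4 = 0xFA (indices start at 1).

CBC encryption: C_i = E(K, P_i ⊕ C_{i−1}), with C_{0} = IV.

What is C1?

C1 = 0x95

C1: P1 ⊕ 0xCD = 0x24; E(K, 0x24) = 0x95.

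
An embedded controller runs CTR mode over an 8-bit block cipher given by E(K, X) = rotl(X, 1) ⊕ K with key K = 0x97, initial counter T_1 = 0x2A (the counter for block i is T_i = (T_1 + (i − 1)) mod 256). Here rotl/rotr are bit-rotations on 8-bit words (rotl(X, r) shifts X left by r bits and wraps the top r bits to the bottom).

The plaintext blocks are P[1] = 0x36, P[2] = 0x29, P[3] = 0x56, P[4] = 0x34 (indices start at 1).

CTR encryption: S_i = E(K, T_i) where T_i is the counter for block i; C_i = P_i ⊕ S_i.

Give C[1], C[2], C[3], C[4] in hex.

C[1] = 0xF5, C[2] = 0xE8, C[3] = 0x99, C[4] = 0xF9

C[1]: T = 0x2A, S = E(K, T) = 0xC3; 0x36 ⊕ 0xC3 = 0xF5.
C[2]: T = 0x2B, S = E(K, T) = 0xC1; 0x29 ⊕ 0xC1 = 0xE8.
C[3]: T = 0x2C, S = E(K, T) = 0xCF; 0x56 ⊕ 0xCF = 0x99.
C[4]: T = 0x2D, S = E(K, T) = 0xCD; 0x34 ⊕ 0xCD = 0xF9.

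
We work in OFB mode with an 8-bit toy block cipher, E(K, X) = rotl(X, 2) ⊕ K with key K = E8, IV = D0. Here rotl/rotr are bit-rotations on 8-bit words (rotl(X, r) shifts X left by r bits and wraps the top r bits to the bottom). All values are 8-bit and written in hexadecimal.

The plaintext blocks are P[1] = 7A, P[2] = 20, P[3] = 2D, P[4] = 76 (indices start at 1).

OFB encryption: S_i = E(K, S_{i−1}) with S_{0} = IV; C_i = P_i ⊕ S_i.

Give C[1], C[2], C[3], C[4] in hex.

C[1] = D1, C[2] = 66, C[3] = DC, C[4] = 59

C[1]: S = E(K, D0) = AB; 7A ⊕ AB = D1.
C[2]: S = E(K, AB) = 46; 20 ⊕ 46 = 66.
C[3]: S = E(K, 46) = F1; 2D ⊕ F1 = DC.
C[4]: S = E(K, F1) = 2F; 76 ⊕ 2F = 59.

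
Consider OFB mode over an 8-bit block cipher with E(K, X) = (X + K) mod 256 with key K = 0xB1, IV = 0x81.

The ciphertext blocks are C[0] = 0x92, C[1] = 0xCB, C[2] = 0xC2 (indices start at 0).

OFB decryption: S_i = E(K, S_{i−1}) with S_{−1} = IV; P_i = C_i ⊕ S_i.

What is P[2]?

P[0]: S = E(K, 0x81) = 0x32; 0x92 ⊕ 0x32 = 0xA0.
P[1]: S = E(K, 0x32) = 0xE3; 0xCB ⊕ 0xE3 = 0x28.
P[2]: S = E(K, 0xE3) = 0x94; 0xC2 ⊕ 0x94 = 0x56.

P[2] = 0x56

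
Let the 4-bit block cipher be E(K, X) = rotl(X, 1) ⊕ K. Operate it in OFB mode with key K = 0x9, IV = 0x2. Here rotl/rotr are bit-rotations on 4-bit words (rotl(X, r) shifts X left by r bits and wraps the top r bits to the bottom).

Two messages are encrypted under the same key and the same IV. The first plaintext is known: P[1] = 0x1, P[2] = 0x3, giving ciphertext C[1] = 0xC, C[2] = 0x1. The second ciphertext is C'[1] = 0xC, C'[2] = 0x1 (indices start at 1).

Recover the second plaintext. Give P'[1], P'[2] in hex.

In OFB with a reused IV, both messages share the same keystream S_i, so C_i ⊕ C'_i = P_i ⊕ P'_i and thus P'_i = P_i ⊕ C_i ⊕ C'_i.
P'[1]: 0x1 ⊕ 0xC ⊕ 0xC = 0x1.
P'[2]: 0x3 ⊕ 0x1 ⊕ 0x1 = 0x3.

P'[1] = 0x1, P'[2] = 0x3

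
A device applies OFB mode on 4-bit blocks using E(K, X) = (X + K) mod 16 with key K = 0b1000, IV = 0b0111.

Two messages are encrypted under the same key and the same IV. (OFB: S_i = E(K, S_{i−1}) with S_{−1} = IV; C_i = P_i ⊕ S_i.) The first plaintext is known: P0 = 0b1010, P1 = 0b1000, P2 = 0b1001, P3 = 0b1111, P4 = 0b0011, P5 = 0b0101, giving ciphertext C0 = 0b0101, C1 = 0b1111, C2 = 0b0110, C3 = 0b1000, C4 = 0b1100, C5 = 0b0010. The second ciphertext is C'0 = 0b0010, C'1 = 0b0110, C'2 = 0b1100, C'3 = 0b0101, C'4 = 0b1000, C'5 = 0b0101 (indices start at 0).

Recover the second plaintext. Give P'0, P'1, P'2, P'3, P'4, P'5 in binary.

P'0 = 0b1101, P'1 = 0b0001, P'2 = 0b0011, P'3 = 0b0010, P'4 = 0b0111, P'5 = 0b0010

In OFB with a reused IV, both messages share the same keystream S_i, so C_i ⊕ C'_i = P_i ⊕ P'_i and thus P'_i = P_i ⊕ C_i ⊕ C'_i.
P'0: 0b1010 ⊕ 0b0101 ⊕ 0b0010 = 0b1101.
P'1: 0b1000 ⊕ 0b1111 ⊕ 0b0110 = 0b0001.
P'2: 0b1001 ⊕ 0b0110 ⊕ 0b1100 = 0b0011.
P'3: 0b1111 ⊕ 0b1000 ⊕ 0b0101 = 0b0010.
P'4: 0b0011 ⊕ 0b1100 ⊕ 0b1000 = 0b0111.
P'5: 0b0101 ⊕ 0b0010 ⊕ 0b0101 = 0b0010.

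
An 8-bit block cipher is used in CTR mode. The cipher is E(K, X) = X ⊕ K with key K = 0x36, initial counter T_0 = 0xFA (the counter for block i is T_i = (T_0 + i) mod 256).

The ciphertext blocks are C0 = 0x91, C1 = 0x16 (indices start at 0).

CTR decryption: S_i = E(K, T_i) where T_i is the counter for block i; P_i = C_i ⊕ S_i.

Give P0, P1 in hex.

P0 = 0x5D, P1 = 0xDB

P0: T = 0xFA, S = E(K, T) = 0xCC; 0x91 ⊕ 0xCC = 0x5D.
P1: T = 0xFB, S = E(K, T) = 0xCD; 0x16 ⊕ 0xCD = 0xDB.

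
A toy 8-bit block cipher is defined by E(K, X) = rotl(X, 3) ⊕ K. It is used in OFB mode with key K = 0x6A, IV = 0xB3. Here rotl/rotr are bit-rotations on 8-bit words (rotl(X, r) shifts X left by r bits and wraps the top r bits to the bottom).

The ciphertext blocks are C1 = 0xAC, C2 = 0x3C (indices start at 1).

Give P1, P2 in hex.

OFB decryption: S_i = E(K, S_{i−1}) with S_{0} = IV; P_i = C_i ⊕ S_i.
P1: S = E(K, 0xB3) = 0xF7; 0xAC ⊕ 0xF7 = 0x5B.
P2: S = E(K, 0xF7) = 0xD5; 0x3C ⊕ 0xD5 = 0xE9.

P1 = 0x5B, P2 = 0xE9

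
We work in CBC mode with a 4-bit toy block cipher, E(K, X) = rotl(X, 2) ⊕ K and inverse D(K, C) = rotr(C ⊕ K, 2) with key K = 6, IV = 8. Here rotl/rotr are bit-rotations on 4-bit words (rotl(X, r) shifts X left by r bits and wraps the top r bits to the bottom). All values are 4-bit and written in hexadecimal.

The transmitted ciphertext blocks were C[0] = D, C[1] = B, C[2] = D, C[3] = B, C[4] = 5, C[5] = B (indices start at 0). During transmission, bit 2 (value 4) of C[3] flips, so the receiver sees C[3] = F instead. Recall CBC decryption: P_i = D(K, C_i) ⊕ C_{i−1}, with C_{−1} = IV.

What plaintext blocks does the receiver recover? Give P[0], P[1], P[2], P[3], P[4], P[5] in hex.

P[0] = 6, P[1] = A, P[2] = 5, P[3] = B, P[4] = 3, P[5] = 2

Only C[3] changed, to F. In CBC, a change in C_i garbles P_i and flips the same bit in P_{i+1}. Decrypting the received ciphertext:
P[0]: D(K, D) = E; E ⊕ 8 = 6.
P[1]: D(K, B) = 7; 7 ⊕ D = A.
P[2]: D(K, D) = E; E ⊕ B = 5.
P[3]: D(K, F) = 6; 6 ⊕ D = B.
P[4]: D(K, 5) = C; C ⊕ F = 3.
P[5]: D(K, B) = 7; 7 ⊕ 5 = 2.
Blocks that differ from the original plaintext: P[3], P[4].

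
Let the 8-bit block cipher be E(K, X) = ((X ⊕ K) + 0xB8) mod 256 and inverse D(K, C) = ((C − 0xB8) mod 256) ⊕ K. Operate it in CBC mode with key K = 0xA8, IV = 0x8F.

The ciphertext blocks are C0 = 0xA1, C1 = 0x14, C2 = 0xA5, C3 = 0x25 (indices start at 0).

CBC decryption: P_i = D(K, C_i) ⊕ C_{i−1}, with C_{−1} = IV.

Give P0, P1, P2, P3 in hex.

P0: D(K, 0xA1) = 0x41; 0x41 ⊕ 0x8F = 0xCE.
P1: D(K, 0x14) = 0xF4; 0xF4 ⊕ 0xA1 = 0x55.
P2: D(K, 0xA5) = 0x45; 0x45 ⊕ 0x14 = 0x51.
P3: D(K, 0x25) = 0xC5; 0xC5 ⊕ 0xA5 = 0x60.

P0 = 0xCE, P1 = 0x55, P2 = 0x51, P3 = 0x60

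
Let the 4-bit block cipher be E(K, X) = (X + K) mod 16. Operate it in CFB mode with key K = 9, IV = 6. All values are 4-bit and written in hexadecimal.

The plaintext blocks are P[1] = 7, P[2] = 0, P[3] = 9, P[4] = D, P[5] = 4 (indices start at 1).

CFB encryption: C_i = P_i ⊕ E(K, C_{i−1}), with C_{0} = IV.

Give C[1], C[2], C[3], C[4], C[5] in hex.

C[1] = 8, C[2] = 1, C[3] = 3, C[4] = 1, C[5] = E

C[1]: E(K, 6) = F; 7 ⊕ F = 8.
C[2]: E(K, 8) = 1; 0 ⊕ 1 = 1.
C[3]: E(K, 1) = A; 9 ⊕ A = 3.
C[4]: E(K, 3) = C; D ⊕ C = 1.
C[5]: E(K, 1) = A; 4 ⊕ A = E.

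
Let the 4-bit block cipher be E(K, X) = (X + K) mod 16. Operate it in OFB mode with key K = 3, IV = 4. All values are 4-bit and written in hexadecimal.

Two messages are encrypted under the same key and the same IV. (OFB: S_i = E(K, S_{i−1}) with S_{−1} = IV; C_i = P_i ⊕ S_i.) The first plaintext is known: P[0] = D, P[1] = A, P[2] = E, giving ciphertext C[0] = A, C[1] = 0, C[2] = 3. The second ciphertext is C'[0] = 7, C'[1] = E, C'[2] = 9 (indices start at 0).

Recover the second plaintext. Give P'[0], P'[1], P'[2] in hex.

In OFB with a reused IV, both messages share the same keystream S_i, so C_i ⊕ C'_i = P_i ⊕ P'_i and thus P'_i = P_i ⊕ C_i ⊕ C'_i.
P'[0]: D ⊕ A ⊕ 7 = 0.
P'[1]: A ⊕ 0 ⊕ E = 4.
P'[2]: E ⊕ 3 ⊕ 9 = 4.

P'[0] = 0, P'[1] = 4, P'[2] = 4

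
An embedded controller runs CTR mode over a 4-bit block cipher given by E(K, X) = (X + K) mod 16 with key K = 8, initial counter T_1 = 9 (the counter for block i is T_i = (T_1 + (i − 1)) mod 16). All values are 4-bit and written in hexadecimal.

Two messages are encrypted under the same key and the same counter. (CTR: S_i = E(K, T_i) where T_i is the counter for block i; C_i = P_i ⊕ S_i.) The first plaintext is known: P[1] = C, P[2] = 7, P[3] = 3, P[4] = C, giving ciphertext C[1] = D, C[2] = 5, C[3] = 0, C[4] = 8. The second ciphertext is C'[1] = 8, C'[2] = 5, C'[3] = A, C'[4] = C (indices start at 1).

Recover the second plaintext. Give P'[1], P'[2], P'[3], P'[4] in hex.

In CTR with a reused counter, both messages share the same keystream S_i, so C_i ⊕ C'_i = P_i ⊕ P'_i and thus P'_i = P_i ⊕ C_i ⊕ C'_i.
P'[1]: C ⊕ D ⊕ 8 = 9.
P'[2]: 7 ⊕ 5 ⊕ 5 = 7.
P'[3]: 3 ⊕ 0 ⊕ A = 9.
P'[4]: C ⊕ 8 ⊕ C = 8.

P'[1] = 9, P'[2] = 7, P'[3] = 9, P'[4] = 8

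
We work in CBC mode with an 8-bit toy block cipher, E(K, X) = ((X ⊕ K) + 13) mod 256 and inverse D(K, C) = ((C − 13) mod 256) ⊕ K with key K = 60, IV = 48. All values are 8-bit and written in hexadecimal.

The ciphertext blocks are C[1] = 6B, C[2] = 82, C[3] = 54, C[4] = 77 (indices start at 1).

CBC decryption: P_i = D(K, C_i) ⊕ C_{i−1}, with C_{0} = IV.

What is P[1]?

P[1]: D(K, 6B) = 38; 38 ⊕ 48 = 70.

P[1] = 70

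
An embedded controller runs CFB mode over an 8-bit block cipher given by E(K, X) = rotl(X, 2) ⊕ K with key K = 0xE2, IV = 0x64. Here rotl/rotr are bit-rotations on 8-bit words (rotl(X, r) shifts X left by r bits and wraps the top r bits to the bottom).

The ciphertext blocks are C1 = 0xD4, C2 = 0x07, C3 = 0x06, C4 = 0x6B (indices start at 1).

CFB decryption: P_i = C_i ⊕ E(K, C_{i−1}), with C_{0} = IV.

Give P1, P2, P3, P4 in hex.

P1 = 0xA7, P2 = 0xB6, P3 = 0xF8, P4 = 0x91

P1: E(K, 0x64) = 0x73; 0xD4 ⊕ 0x73 = 0xA7.
P2: E(K, 0xD4) = 0xB1; 0x07 ⊕ 0xB1 = 0xB6.
P3: E(K, 0x07) = 0xFE; 0x06 ⊕ 0xFE = 0xF8.
P4: E(K, 0x06) = 0xFA; 0x6B ⊕ 0xFA = 0x91.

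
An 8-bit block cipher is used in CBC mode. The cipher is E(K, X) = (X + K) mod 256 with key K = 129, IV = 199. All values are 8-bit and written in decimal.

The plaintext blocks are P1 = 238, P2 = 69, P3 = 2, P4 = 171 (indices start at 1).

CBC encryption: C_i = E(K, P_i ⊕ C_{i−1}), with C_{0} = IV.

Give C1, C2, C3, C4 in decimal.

C1 = 170, C2 = 112, C3 = 243, C4 = 217

C1: P1 ⊕ 199 = 41; E(K, 41) = 170.
C2: P2 ⊕ 170 = 239; E(K, 239) = 112.
C3: P3 ⊕ 112 = 114; E(K, 114) = 243.
C4: P4 ⊕ 243 = 88; E(K, 88) = 217.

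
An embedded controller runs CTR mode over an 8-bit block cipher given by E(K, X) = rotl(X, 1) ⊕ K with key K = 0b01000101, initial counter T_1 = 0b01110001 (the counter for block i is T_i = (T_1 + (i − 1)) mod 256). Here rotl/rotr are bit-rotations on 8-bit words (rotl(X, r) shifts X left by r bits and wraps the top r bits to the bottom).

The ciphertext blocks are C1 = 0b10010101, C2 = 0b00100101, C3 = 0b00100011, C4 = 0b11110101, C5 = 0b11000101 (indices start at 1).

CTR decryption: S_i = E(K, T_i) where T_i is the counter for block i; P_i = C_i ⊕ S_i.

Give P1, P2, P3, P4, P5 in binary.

P1: T = 0b01110001, S = E(K, T) = 0b10100111; 0b10010101 ⊕ 0b10100111 = 0b00110010.
P2: T = 0b01110010, S = E(K, T) = 0b10100001; 0b00100101 ⊕ 0b10100001 = 0b10000100.
P3: T = 0b01110011, S = E(K, T) = 0b10100011; 0b00100011 ⊕ 0b10100011 = 0b10000000.
P4: T = 0b01110100, S = E(K, T) = 0b10101101; 0b11110101 ⊕ 0b10101101 = 0b01011000.
P5: T = 0b01110101, S = E(K, T) = 0b10101111; 0b11000101 ⊕ 0b10101111 = 0b01101010.

P1 = 0b00110010, P2 = 0b10000100, P3 = 0b10000000, P4 = 0b01011000, P5 = 0b01101010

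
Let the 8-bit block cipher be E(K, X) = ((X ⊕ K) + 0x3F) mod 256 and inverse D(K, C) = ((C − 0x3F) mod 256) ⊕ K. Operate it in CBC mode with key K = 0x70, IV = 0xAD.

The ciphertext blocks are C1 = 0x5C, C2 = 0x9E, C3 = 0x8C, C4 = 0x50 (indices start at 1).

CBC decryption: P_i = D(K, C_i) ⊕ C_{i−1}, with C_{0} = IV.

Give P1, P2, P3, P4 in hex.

P1: D(K, 0x5C) = 0x6D; 0x6D ⊕ 0xAD = 0xC0.
P2: D(K, 0x9E) = 0x2F; 0x2F ⊕ 0x5C = 0x73.
P3: D(K, 0x8C) = 0x3D; 0x3D ⊕ 0x9E = 0xA3.
P4: D(K, 0x50) = 0x61; 0x61 ⊕ 0x8C = 0xED.

P1 = 0xC0, P2 = 0x73, P3 = 0xA3, P4 = 0xED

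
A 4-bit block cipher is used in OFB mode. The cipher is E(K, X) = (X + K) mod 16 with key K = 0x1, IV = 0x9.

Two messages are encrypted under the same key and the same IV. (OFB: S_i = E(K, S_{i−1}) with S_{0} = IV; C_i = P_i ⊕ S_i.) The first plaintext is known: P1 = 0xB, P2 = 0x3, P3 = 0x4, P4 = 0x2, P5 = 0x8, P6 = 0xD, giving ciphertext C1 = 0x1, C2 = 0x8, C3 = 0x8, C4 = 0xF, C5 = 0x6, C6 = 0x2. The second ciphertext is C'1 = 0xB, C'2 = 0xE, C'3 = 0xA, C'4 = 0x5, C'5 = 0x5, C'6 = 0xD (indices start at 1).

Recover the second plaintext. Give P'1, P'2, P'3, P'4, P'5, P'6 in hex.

In OFB with a reused IV, both messages share the same keystream S_i, so C_i ⊕ C'_i = P_i ⊕ P'_i and thus P'_i = P_i ⊕ C_i ⊕ C'_i.
P'1: 0xB ⊕ 0x1 ⊕ 0xB = 0x1.
P'2: 0x3 ⊕ 0x8 ⊕ 0xE = 0x5.
P'3: 0x4 ⊕ 0x8 ⊕ 0xA = 0x6.
P'4: 0x2 ⊕ 0xF ⊕ 0x5 = 0x8.
P'5: 0x8 ⊕ 0x6 ⊕ 0x5 = 0xB.
P'6: 0xD ⊕ 0x2 ⊕ 0xD = 0x2.

P'1 = 0x1, P'2 = 0x5, P'3 = 0x6, P'4 = 0x8, P'5 = 0xB, P'6 = 0x2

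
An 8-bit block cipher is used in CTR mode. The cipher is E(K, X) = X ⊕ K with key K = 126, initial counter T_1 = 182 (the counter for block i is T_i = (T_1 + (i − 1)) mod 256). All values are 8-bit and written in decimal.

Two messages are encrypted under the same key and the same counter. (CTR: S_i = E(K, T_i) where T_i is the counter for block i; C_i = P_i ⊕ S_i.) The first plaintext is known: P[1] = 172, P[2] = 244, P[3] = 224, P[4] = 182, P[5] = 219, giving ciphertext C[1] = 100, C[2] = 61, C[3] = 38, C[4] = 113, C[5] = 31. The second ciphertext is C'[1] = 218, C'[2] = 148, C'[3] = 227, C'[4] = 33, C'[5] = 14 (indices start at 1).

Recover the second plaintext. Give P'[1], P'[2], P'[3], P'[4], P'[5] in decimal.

P'[1] = 18, P'[2] = 93, P'[3] = 37, P'[4] = 230, P'[5] = 202

In CTR with a reused counter, both messages share the same keystream S_i, so C_i ⊕ C'_i = P_i ⊕ P'_i and thus P'_i = P_i ⊕ C_i ⊕ C'_i.
P'[1]: 172 ⊕ 100 ⊕ 218 = 18.
P'[2]: 244 ⊕ 61 ⊕ 148 = 93.
P'[3]: 224 ⊕ 38 ⊕ 227 = 37.
P'[4]: 182 ⊕ 113 ⊕ 33 = 230.
P'[5]: 219 ⊕ 31 ⊕ 14 = 202.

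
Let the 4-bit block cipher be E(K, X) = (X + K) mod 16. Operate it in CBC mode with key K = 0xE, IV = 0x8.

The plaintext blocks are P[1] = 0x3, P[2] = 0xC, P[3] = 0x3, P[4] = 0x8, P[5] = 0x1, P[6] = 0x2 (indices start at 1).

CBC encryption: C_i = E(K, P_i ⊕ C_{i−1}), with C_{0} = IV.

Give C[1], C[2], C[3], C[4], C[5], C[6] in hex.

C[1] = 0x9, C[2] = 0x3, C[3] = 0xE, C[4] = 0x4, C[5] = 0x3, C[6] = 0xF

C[1]: P[1] ⊕ 0x8 = 0xB; E(K, 0xB) = 0x9.
C[2]: P[2] ⊕ 0x9 = 0x5; E(K, 0x5) = 0x3.
C[3]: P[3] ⊕ 0x3 = 0x0; E(K, 0x0) = 0xE.
C[4]: P[4] ⊕ 0xE = 0x6; E(K, 0x6) = 0x4.
C[5]: P[5] ⊕ 0x4 = 0x5; E(K, 0x5) = 0x3.
C[6]: P[6] ⊕ 0x3 = 0x1; E(K, 0x1) = 0xF.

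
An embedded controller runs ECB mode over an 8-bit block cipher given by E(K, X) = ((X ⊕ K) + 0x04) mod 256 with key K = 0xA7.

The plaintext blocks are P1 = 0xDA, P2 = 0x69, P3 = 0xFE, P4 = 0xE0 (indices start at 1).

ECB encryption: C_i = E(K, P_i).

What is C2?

C2: E(K, 0x69) = 0xD2.

C2 = 0xD2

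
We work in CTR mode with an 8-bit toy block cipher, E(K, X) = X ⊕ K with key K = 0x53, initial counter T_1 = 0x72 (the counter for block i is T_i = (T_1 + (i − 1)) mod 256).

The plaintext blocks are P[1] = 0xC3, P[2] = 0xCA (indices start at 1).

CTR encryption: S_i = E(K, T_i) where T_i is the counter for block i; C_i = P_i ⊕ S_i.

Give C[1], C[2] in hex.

C[1]: T = 0x72, S = E(K, T) = 0x21; 0xC3 ⊕ 0x21 = 0xE2.
C[2]: T = 0x73, S = E(K, T) = 0x20; 0xCA ⊕ 0x20 = 0xEA.

C[1] = 0xE2, C[2] = 0xEA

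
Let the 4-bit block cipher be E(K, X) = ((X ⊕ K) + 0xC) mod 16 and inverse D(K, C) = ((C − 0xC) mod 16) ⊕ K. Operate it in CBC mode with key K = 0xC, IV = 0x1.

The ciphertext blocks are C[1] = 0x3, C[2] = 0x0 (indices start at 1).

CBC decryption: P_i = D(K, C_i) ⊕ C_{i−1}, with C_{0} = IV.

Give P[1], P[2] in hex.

P[1] = 0xA, P[2] = 0xB

P[1]: D(K, 0x3) = 0xB; 0xB ⊕ 0x1 = 0xA.
P[2]: D(K, 0x0) = 0x8; 0x8 ⊕ 0x3 = 0xB.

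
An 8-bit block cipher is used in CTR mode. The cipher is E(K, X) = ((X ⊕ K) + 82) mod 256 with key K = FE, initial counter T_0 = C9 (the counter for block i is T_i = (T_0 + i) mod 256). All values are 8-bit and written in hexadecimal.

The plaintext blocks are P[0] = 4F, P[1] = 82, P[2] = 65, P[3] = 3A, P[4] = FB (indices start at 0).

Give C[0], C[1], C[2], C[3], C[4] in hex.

CTR encryption: S_i = E(K, T_i) where T_i is the counter for block i; C_i = P_i ⊕ S_i.
C[0]: T = C9, S = E(K, T) = B9; 4F ⊕ B9 = F6.
C[1]: T = CA, S = E(K, T) = B6; 82 ⊕ B6 = 34.
C[2]: T = CB, S = E(K, T) = B7; 65 ⊕ B7 = D2.
C[3]: T = CC, S = E(K, T) = B4; 3A ⊕ B4 = 8E.
C[4]: T = CD, S = E(K, T) = B5; FB ⊕ B5 = 4E.

C[0] = F6, C[1] = 34, C[2] = D2, C[3] = 8E, C[4] = 4E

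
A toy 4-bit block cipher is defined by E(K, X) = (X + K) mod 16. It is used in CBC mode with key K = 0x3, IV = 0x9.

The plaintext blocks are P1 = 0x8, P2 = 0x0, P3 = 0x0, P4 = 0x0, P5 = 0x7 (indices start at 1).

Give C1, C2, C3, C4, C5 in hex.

C1 = 0x4, C2 = 0x7, C3 = 0xA, C4 = 0xD, C5 = 0xD

CBC encryption: C_i = E(K, P_i ⊕ C_{i−1}), with C_{0} = IV.
C1: P1 ⊕ 0x9 = 0x1; E(K, 0x1) = 0x4.
C2: P2 ⊕ 0x4 = 0x4; E(K, 0x4) = 0x7.
C3: P3 ⊕ 0x7 = 0x7; E(K, 0x7) = 0xA.
C4: P4 ⊕ 0xA = 0xA; E(K, 0xA) = 0xD.
C5: P5 ⊕ 0xD = 0xA; E(K, 0xA) = 0xD.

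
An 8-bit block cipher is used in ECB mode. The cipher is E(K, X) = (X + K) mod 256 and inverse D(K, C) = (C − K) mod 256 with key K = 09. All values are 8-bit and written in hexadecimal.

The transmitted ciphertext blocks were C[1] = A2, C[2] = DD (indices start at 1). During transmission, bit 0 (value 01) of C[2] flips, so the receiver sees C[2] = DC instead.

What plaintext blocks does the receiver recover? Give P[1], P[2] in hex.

P[1] = 99, P[2] = D3

ECB decryption: P_i = D(K, C_i).
Only C[2] changed, to DC. In ECB, a change in C_i affects only P_i. Decrypting the received ciphertext:
P[1]: D(K, A2) = 99.
P[2]: D(K, DC) = D3.
Blocks that differ from the original plaintext: P[2].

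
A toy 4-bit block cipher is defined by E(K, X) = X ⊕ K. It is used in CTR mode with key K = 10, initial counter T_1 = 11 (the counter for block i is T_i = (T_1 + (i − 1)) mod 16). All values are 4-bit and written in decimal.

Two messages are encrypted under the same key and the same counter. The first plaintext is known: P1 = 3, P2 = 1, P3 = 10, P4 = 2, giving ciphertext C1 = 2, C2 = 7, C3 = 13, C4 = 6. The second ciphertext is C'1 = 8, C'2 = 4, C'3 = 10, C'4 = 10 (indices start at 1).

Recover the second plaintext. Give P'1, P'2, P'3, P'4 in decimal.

P'1 = 9, P'2 = 2, P'3 = 13, P'4 = 14

In CTR with a reused counter, both messages share the same keystream S_i, so C_i ⊕ C'_i = P_i ⊕ P'_i and thus P'_i = P_i ⊕ C_i ⊕ C'_i.
P'1: 3 ⊕ 2 ⊕ 8 = 9.
P'2: 1 ⊕ 7 ⊕ 4 = 2.
P'3: 10 ⊕ 13 ⊕ 10 = 13.
P'4: 2 ⊕ 6 ⊕ 10 = 14.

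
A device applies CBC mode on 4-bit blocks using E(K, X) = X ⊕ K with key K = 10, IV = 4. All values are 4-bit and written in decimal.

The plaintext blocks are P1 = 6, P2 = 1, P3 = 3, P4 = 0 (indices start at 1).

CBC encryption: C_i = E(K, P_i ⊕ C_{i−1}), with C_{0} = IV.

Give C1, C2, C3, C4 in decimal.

C1 = 8, C2 = 3, C3 = 10, C4 = 0

C1: P1 ⊕ 4 = 2; E(K, 2) = 8.
C2: P2 ⊕ 8 = 9; E(K, 9) = 3.
C3: P3 ⊕ 3 = 0; E(K, 0) = 10.
C4: P4 ⊕ 10 = 10; E(K, 10) = 0.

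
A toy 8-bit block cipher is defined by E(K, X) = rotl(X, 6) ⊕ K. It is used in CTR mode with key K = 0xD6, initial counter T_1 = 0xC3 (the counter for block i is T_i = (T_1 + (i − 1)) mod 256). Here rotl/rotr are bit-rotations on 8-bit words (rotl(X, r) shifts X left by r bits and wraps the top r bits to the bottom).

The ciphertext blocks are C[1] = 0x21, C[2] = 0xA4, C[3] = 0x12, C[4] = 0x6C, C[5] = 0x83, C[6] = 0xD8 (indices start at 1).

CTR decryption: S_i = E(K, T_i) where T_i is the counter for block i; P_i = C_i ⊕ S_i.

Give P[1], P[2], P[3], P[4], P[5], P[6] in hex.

P[1]: T = 0xC3, S = E(K, T) = 0x26; 0x21 ⊕ 0x26 = 0x07.
P[2]: T = 0xC4, S = E(K, T) = 0xE7; 0xA4 ⊕ 0xE7 = 0x43.
P[3]: T = 0xC5, S = E(K, T) = 0xA7; 0x12 ⊕ 0xA7 = 0xB5.
P[4]: T = 0xC6, S = E(K, T) = 0x67; 0x6C ⊕ 0x67 = 0x0B.
P[5]: T = 0xC7, S = E(K, T) = 0x27; 0x83 ⊕ 0x27 = 0xA4.
P[6]: T = 0xC8, S = E(K, T) = 0xE4; 0xD8 ⊕ 0xE4 = 0x3C.

P[1] = 0x07, P[2] = 0x43, P[3] = 0xB5, P[4] = 0x0B, P[5] = 0xA4, P[6] = 0x3C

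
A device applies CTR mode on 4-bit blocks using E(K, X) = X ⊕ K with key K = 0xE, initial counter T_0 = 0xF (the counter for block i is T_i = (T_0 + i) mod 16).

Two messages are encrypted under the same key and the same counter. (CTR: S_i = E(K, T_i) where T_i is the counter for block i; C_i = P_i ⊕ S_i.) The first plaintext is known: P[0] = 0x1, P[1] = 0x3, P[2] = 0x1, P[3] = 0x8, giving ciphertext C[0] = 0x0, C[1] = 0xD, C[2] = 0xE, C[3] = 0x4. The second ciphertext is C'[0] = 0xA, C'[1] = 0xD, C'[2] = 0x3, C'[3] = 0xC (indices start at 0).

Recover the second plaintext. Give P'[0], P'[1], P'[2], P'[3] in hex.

P'[0] = 0xB, P'[1] = 0x3, P'[2] = 0xC, P'[3] = 0x0

In CTR with a reused counter, both messages share the same keystream S_i, so C_i ⊕ C'_i = P_i ⊕ P'_i and thus P'_i = P_i ⊕ C_i ⊕ C'_i.
P'[0]: 0x1 ⊕ 0x0 ⊕ 0xA = 0xB.
P'[1]: 0x3 ⊕ 0xD ⊕ 0xD = 0x3.
P'[2]: 0x1 ⊕ 0xE ⊕ 0x3 = 0xC.
P'[3]: 0x8 ⊕ 0x4 ⊕ 0xC = 0x0.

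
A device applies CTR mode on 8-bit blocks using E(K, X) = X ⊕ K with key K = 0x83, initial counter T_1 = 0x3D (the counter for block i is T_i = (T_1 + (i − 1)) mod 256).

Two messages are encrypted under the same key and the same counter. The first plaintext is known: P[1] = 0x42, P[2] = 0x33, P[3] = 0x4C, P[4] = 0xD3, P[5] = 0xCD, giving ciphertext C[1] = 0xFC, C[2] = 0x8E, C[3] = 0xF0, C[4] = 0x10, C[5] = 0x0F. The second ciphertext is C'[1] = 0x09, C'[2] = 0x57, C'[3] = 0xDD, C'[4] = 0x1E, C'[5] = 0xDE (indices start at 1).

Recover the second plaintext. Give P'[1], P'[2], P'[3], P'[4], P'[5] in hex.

In CTR with a reused counter, both messages share the same keystream S_i, so C_i ⊕ C'_i = P_i ⊕ P'_i and thus P'_i = P_i ⊕ C_i ⊕ C'_i.
P'[1]: 0x42 ⊕ 0xFC ⊕ 0x09 = 0xB7.
P'[2]: 0x33 ⊕ 0x8E ⊕ 0x57 = 0xEA.
P'[3]: 0x4C ⊕ 0xF0 ⊕ 0xDD = 0x61.
P'[4]: 0xD3 ⊕ 0x10 ⊕ 0x1E = 0xDD.
P'[5]: 0xCD ⊕ 0x0F ⊕ 0xDE = 0x1C.

P'[1] = 0xB7, P'[2] = 0xEA, P'[3] = 0x61, P'[4] = 0xDD, P'[5] = 0x1C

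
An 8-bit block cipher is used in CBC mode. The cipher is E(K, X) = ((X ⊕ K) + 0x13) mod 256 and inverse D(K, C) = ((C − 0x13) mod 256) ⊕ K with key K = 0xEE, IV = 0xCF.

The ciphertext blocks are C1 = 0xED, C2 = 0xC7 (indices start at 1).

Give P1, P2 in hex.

P1 = 0xFB, P2 = 0xB7

CBC decryption: P_i = D(K, C_i) ⊕ C_{i−1}, with C_{0} = IV.
P1: D(K, 0xED) = 0x34; 0x34 ⊕ 0xCF = 0xFB.
P2: D(K, 0xC7) = 0x5A; 0x5A ⊕ 0xED = 0xB7.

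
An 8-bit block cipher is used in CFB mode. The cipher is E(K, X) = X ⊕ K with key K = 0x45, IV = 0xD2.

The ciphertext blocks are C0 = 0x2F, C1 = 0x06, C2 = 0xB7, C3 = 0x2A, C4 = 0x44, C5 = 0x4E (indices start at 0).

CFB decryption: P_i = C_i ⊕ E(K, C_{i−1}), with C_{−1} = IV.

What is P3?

P3: E(K, 0xB7) = 0xF2; 0x2A ⊕ 0xF2 = 0xD8.

P3 = 0xD8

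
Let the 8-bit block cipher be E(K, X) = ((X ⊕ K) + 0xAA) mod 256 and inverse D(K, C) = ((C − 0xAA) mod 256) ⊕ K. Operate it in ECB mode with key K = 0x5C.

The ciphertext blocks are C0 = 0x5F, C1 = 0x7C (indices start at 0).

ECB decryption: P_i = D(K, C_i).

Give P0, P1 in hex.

P0 = 0xE9, P1 = 0x8E

P0: D(K, 0x5F) = 0xE9.
P1: D(K, 0x7C) = 0x8E.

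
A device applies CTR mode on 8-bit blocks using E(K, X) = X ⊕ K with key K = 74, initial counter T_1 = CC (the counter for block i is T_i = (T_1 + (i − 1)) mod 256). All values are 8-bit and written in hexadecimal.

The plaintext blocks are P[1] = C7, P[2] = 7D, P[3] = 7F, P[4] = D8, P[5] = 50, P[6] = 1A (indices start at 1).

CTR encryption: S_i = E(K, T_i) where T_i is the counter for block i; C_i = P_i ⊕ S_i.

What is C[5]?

C[5] = F4

C[1]: T = CC, S = E(K, T) = B8; C7 ⊕ B8 = 7F.
C[2]: T = CD, S = E(K, T) = B9; 7D ⊕ B9 = C4.
C[3]: T = CE, S = E(K, T) = BA; 7F ⊕ BA = C5.
C[4]: T = CF, S = E(K, T) = BB; D8 ⊕ BB = 63.
C[5]: T = D0, S = E(K, T) = A4; 50 ⊕ A4 = F4.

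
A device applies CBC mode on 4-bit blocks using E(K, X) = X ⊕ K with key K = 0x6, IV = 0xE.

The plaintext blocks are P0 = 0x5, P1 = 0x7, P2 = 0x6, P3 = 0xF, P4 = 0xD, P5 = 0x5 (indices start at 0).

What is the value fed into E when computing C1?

CBC encryption: C_i = E(K, P_i ⊕ C_{i−1}), with C_{−1} = IV.
C0: P0 ⊕ 0xE = 0xB; E(K, 0xB) = 0xD.
C1: P1 ⊕ 0xD = 0xA; E(K, 0xA) = 0xC.
So the input to E for block 1 is 0xA.

0xA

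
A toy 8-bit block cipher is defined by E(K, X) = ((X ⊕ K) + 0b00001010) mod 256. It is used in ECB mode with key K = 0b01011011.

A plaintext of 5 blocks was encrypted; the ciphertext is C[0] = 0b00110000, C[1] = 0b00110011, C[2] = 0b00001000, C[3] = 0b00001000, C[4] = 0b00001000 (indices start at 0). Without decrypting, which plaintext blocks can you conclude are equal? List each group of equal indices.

P[2] = P[3] = P[4]

ECB encrypts each block independently with the same key, so equal ciphertext blocks imply equal plaintext blocks.
C[2] = C[3] = C[4] = 0b00001000, so P[2] = P[3] = P[4].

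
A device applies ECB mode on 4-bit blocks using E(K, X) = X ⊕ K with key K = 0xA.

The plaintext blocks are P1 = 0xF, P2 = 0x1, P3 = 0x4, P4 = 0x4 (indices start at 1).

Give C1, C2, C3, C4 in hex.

C1 = 0x5, C2 = 0xB, C3 = 0xE, C4 = 0xE

ECB encryption: C_i = E(K, P_i).
C1: E(K, 0xF) = 0x5.
C2: E(K, 0x1) = 0xB.
C3: E(K, 0x4) = 0xE.
C4: E(K, 0x4) = 0xE.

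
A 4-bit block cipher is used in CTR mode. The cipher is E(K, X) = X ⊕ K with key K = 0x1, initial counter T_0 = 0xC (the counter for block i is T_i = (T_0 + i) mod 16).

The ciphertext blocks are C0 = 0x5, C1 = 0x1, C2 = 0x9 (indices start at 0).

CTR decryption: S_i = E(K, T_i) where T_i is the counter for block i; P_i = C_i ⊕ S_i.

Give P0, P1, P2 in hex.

P0 = 0x8, P1 = 0xD, P2 = 0x6

P0: T = 0xC, S = E(K, T) = 0xD; 0x5 ⊕ 0xD = 0x8.
P1: T = 0xD, S = E(K, T) = 0xC; 0x1 ⊕ 0xC = 0xD.
P2: T = 0xE, S = E(K, T) = 0xF; 0x9 ⊕ 0xF = 0x6.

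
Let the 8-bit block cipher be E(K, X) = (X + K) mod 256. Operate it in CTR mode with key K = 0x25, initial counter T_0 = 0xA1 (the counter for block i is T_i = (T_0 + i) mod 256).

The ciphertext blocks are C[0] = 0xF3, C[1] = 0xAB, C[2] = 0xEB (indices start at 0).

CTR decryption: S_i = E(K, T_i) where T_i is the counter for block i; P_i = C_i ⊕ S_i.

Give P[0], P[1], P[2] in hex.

P[0] = 0x35, P[1] = 0x6C, P[2] = 0x23

P[0]: T = 0xA1, S = E(K, T) = 0xC6; 0xF3 ⊕ 0xC6 = 0x35.
P[1]: T = 0xA2, S = E(K, T) = 0xC7; 0xAB ⊕ 0xC7 = 0x6C.
P[2]: T = 0xA3, S = E(K, T) = 0xC8; 0xEB ⊕ 0xC8 = 0x23.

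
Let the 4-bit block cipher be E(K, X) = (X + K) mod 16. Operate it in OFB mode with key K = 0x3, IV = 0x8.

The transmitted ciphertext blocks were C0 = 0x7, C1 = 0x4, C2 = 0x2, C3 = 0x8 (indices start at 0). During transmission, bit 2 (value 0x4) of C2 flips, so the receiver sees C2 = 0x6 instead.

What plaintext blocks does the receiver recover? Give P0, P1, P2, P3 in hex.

OFB decryption: S_i = E(K, S_{i−1}) with S_{−1} = IV; P_i = C_i ⊕ S_i.
Only C2 changed, to 0x6. In OFB, a change in C_i flips the same bit in P_i only; the keystream is unaffected. Decrypting the received ciphertext:
P0: S = E(K, 0x8) = 0xB; 0x7 ⊕ 0xB = 0xC.
P1: S = E(K, 0xB) = 0xE; 0x4 ⊕ 0xE = 0xA.
P2: S = E(K, 0xE) = 0x1; 0x6 ⊕ 0x1 = 0x7.
P3: S = E(K, 0x1) = 0x4; 0x8 ⊕ 0x4 = 0xC.
Blocks that differ from the original plaintext: P2.

P0 = 0xC, P1 = 0xA, P2 = 0x7, P3 = 0xC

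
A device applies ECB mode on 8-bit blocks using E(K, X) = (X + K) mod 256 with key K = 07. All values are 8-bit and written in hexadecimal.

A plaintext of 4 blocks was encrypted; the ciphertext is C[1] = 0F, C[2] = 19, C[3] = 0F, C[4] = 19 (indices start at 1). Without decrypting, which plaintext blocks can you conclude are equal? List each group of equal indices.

ECB encrypts each block independently with the same key, so equal ciphertext blocks imply equal plaintext blocks.
C[1] = C[3] = 0F, so P[1] = P[3].
C[2] = C[4] = 19, so P[2] = P[4].

P[1] = P[3]; P[2] = P[4]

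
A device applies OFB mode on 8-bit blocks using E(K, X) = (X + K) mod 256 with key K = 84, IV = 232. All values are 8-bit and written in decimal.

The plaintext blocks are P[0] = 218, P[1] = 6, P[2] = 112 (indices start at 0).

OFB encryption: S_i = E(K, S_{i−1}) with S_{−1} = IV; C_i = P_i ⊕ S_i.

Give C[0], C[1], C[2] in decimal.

C[0] = 230, C[1] = 150, C[2] = 148

C[0]: S = E(K, 232) = 60; 218 ⊕ 60 = 230.
C[1]: S = E(K, 60) = 144; 6 ⊕ 144 = 150.
C[2]: S = E(K, 144) = 228; 112 ⊕ 228 = 148.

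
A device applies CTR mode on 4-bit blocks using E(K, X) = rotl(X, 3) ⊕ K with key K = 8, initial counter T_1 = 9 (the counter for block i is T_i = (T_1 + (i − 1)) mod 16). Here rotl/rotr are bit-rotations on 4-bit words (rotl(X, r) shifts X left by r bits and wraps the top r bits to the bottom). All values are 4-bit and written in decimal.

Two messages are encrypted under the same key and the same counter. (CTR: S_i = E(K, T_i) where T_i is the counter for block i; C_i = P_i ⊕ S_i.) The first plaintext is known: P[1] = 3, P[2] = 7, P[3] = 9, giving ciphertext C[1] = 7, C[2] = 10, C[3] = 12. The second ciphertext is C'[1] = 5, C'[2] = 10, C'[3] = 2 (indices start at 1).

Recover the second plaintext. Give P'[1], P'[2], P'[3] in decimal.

P'[1] = 1, P'[2] = 7, P'[3] = 7

In CTR with a reused counter, both messages share the same keystream S_i, so C_i ⊕ C'_i = P_i ⊕ P'_i and thus P'_i = P_i ⊕ C_i ⊕ C'_i.
P'[1]: 3 ⊕ 7 ⊕ 5 = 1.
P'[2]: 7 ⊕ 10 ⊕ 10 = 7.
P'[3]: 9 ⊕ 12 ⊕ 2 = 7.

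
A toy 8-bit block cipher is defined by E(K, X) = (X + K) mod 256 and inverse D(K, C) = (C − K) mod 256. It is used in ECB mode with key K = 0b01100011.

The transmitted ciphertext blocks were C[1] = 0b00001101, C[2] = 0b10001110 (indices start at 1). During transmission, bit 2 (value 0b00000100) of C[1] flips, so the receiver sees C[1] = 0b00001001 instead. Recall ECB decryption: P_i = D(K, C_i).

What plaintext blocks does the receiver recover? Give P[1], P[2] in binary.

Only C[1] changed, to 0b00001001. In ECB, a change in C_i affects only P_i. Decrypting the received ciphertext:
P[1]: D(K, 0b00001001) = 0b10100110.
P[2]: D(K, 0b10001110) = 0b00101011.
Blocks that differ from the original plaintext: P[1].

P[1] = 0b10100110, P[2] = 0b00101011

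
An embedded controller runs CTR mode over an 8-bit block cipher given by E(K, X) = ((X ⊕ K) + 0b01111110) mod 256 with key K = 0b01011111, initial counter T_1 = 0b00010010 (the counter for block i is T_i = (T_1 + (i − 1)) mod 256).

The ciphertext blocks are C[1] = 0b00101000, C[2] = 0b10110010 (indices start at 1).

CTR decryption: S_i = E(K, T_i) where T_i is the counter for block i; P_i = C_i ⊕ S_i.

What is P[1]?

P[1] = 0b11100011

P[1]: T = 0b00010010, S = E(K, T) = 0b11001011; 0b00101000 ⊕ 0b11001011 = 0b11100011.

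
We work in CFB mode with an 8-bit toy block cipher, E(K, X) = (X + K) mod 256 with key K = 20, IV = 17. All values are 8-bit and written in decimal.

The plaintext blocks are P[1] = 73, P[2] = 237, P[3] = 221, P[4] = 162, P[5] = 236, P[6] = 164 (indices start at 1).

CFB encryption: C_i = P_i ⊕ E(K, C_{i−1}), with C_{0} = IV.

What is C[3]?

C[1]: E(K, 17) = 37; 73 ⊕ 37 = 108.
C[2]: E(K, 108) = 128; 237 ⊕ 128 = 109.
C[3]: E(K, 109) = 129; 221 ⊕ 129 = 92.

C[3] = 92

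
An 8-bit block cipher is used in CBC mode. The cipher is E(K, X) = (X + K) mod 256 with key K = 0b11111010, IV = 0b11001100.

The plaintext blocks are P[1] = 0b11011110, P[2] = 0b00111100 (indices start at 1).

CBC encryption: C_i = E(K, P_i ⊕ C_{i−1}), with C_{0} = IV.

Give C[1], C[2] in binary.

C[1]: P[1] ⊕ 0b11001100 = 0b00010010; E(K, 0b00010010) = 0b00001100.
C[2]: P[2] ⊕ 0b00001100 = 0b00110000; E(K, 0b00110000) = 0b00101010.

C[1] = 0b00001100, C[2] = 0b00101010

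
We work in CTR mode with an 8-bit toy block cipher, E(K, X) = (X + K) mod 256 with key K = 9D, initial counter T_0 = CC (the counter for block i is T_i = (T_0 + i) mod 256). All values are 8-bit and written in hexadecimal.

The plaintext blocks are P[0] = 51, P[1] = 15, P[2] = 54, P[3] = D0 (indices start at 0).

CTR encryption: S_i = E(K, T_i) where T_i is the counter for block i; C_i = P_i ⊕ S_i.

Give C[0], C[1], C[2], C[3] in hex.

C[0]: T = CC, S = E(K, T) = 69; 51 ⊕ 69 = 38.
C[1]: T = CD, S = E(K, T) = 6A; 15 ⊕ 6A = 7F.
C[2]: T = CE, S = E(K, T) = 6B; 54 ⊕ 6B = 3F.
C[3]: T = CF, S = E(K, T) = 6C; D0 ⊕ 6C = BC.

C[0] = 38, C[1] = 7F, C[2] = 3F, C[3] = BC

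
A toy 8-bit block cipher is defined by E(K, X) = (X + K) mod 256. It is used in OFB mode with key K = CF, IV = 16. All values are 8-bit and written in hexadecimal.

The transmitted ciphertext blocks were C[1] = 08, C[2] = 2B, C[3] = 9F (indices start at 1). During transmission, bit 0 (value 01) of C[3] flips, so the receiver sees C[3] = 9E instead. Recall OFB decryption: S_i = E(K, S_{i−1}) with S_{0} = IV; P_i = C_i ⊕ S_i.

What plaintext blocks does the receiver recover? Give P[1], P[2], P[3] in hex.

Only C[3] changed, to 9E. In OFB, a change in C_i flips the same bit in P_i only; the keystream is unaffected. Decrypting the received ciphertext:
P[1]: S = E(K, 16) = E5; 08 ⊕ E5 = ED.
P[2]: S = E(K, E5) = B4; 2B ⊕ B4 = 9F.
P[3]: S = E(K, B4) = 83; 9E ⊕ 83 = 1D.
Blocks that differ from the original plaintext: P[3].

P[1] = ED, P[2] = 9F, P[3] = 1D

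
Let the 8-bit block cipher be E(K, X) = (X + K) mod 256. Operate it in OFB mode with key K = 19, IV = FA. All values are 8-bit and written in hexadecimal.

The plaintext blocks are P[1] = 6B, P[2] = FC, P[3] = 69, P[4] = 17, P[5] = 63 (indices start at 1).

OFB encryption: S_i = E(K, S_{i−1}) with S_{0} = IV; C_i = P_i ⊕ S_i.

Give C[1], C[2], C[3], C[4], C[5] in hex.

C[1]: S = E(K, FA) = 13; 6B ⊕ 13 = 78.
C[2]: S = E(K, 13) = 2C; FC ⊕ 2C = D0.
C[3]: S = E(K, 2C) = 45; 69 ⊕ 45 = 2C.
C[4]: S = E(K, 45) = 5E; 17 ⊕ 5E = 49.
C[5]: S = E(K, 5E) = 77; 63 ⊕ 77 = 14.

C[1] = 78, C[2] = D0, C[3] = 2C, C[4] = 49, C[5] = 14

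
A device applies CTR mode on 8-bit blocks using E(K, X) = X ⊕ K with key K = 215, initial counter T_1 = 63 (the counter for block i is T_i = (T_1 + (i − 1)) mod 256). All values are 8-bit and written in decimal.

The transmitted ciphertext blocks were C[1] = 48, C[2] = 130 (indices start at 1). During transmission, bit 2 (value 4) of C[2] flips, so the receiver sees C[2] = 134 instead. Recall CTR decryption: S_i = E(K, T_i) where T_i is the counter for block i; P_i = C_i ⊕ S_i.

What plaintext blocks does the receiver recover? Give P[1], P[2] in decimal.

Only C[2] changed, to 134. In CTR, a change in C_i flips the same bit in P_i only; the keystream is unaffected. Decrypting the received ciphertext:
P[1]: T = 63, S = E(K, T) = 232; 48 ⊕ 232 = 216.
P[2]: T = 64, S = E(K, T) = 151; 134 ⊕ 151 = 17.
Blocks that differ from the original plaintext: P[2].

P[1] = 216, P[2] = 17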